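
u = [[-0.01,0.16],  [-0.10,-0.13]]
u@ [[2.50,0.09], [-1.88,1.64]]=[[-0.33, 0.26], [-0.01, -0.22]]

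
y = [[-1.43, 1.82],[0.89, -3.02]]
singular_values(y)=[3.84, 0.7]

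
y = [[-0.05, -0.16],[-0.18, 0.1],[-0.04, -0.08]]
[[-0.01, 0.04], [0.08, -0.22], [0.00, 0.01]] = y@ [[-0.35,0.91], [0.15,-0.52]]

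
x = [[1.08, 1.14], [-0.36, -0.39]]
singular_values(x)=[1.66, 0.01]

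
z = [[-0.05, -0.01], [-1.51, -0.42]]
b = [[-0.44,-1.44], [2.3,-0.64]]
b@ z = [[2.20, 0.61], [0.85, 0.25]]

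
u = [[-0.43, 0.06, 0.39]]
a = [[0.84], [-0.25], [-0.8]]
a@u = [[-0.36, 0.05, 0.33], [0.11, -0.02, -0.10], [0.34, -0.05, -0.31]]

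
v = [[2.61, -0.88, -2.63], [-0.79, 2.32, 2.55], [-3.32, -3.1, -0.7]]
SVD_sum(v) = [[-0.1, -1.72, -1.51],[0.14, 2.54, 2.24],[-0.12, -2.19, -1.93]] + [[2.73, 0.8, -1.08], [-0.90, -0.26, 0.35], [-3.18, -0.93, 1.25]] + [[-0.03,0.04,-0.04],[-0.03,0.04,-0.05],[-0.01,0.02,-0.02]]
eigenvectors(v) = [[-0.76,0.46,0.43], [0.63,-0.51,-0.75], [0.13,0.73,0.51]]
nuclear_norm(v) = 9.91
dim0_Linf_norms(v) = [3.32, 3.1, 2.63]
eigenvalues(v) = [3.78, -0.6, 1.05]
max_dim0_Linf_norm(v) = 3.32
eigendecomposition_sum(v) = [[4.57, 1.33, -1.92],[-3.8, -1.11, 1.6],[-0.76, -0.22, 0.32]] + [[-0.63, -0.67, -0.45], [0.71, 0.75, 0.51], [-1.01, -1.07, -0.72]] + [[-1.33, -1.55, -0.26], [2.3, 2.68, 0.44], [-1.56, -1.81, -0.30]]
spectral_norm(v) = 5.03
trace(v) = 4.23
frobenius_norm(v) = 6.94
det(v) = -2.37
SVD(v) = [[0.46, -0.64, -0.62], [-0.67, 0.21, -0.71], [0.58, 0.74, -0.33]] @ diag([5.028420669105432, 4.779129159025982, 0.09853961569289174]) @ [[-0.04,  -0.75,  -0.66], [-0.90,  -0.26,  0.35], [0.44,  -0.61,  0.66]]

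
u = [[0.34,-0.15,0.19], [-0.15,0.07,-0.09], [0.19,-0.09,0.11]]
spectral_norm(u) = 0.52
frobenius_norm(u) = 0.52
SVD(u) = [[-0.81,-0.58,-0.08], [0.37,-0.60,0.71], [-0.46,0.55,0.70]] @ diag([0.5157039053717862, 0.006634347000948392, 0.002338252372734771]) @ [[-0.81,0.37,-0.46], [-0.58,-0.6,0.55], [0.08,-0.71,-0.70]]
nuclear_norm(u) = 0.52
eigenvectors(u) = [[0.81, -0.58, -0.08], [-0.37, -0.6, 0.71], [0.46, 0.55, 0.7]]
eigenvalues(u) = [0.52, 0.01, -0.0]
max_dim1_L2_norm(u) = 0.42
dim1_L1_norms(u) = [0.68, 0.31, 0.39]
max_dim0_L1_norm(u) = 0.68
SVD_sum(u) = [[0.34, -0.15, 0.19], [-0.15, 0.07, -0.09], [0.19, -0.09, 0.11]] + [[0.00, 0.00, -0.00], [0.0, 0.0, -0.0], [-0.0, -0.0, 0.0]] + [[-0.0,0.00,0.0], [0.00,-0.0,-0.0], [0.0,-0.0,-0.0]]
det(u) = -0.00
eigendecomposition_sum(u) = [[0.34, -0.15, 0.19], [-0.15, 0.07, -0.09], [0.19, -0.09, 0.11]] + [[0.00, 0.0, -0.0], [0.0, 0.0, -0.00], [-0.00, -0.00, 0.00]] + [[-0.0, 0.0, 0.00], [0.0, -0.0, -0.0], [0.00, -0.0, -0.00]]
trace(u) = 0.52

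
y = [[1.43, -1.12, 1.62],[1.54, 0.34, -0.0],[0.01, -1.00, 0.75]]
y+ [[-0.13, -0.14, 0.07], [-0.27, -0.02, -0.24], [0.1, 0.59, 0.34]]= [[1.30, -1.26, 1.69],  [1.27, 0.32, -0.24],  [0.11, -0.41, 1.09]]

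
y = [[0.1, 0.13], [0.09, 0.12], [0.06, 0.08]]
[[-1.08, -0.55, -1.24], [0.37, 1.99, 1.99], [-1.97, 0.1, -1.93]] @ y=[[-0.23,-0.31], [0.34,0.45], [-0.30,-0.4]]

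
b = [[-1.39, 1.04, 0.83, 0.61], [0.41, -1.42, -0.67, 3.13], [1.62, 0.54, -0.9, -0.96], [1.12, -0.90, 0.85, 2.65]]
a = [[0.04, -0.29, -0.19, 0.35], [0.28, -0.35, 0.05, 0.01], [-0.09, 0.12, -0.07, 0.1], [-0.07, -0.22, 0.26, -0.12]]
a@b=[[-0.09,0.04,0.70,0.23],[-0.44,0.81,0.43,-0.95],[0.17,-0.39,-0.01,0.65],[0.29,0.49,-0.25,-1.3]]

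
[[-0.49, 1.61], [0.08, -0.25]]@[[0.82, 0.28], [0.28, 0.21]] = [[0.05, 0.2],[-0.00, -0.03]]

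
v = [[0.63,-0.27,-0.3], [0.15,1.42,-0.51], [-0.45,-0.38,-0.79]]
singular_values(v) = [1.53, 0.97, 0.74]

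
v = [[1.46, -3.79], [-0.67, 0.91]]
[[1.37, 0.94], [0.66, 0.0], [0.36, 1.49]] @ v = [[1.37,  -4.34], [0.96,  -2.50], [-0.47,  -0.01]]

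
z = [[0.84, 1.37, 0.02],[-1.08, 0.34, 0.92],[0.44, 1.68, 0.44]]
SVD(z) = [[-0.66, 0.24, -0.71], [-0.03, -0.96, -0.29], [-0.75, -0.17, 0.64]] @ diag([2.365809083786706, 1.5244160548084338, 0.001752402521011906]) @ [[-0.36, -0.92, -0.16], [0.76, -0.19, -0.62], [-0.54, 0.34, -0.77]]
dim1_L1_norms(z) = [2.23, 2.34, 2.56]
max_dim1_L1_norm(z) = 2.56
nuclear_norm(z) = 3.89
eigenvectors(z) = [[0.54+0.00j, 0.66-0.06j, 0.66+0.06j], [(-0.35+0j), (-0.01+0.14j), -0.01-0.14j], [0.77+0.00j, 0.73+0.00j, 0.73-0.00j]]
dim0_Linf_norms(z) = [1.08, 1.68, 0.92]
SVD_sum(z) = [[0.57, 1.44, 0.24], [0.02, 0.06, 0.01], [0.64, 1.63, 0.28]] + [[0.27, -0.07, -0.22],[-1.1, 0.28, 0.91],[-0.20, 0.05, 0.17]] + [[0.00,-0.0,0.0],[0.0,-0.0,0.00],[-0.0,0.0,-0.0]]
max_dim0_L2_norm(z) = 2.19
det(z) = -0.01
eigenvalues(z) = [(-0.01+0j), (0.81+0.28j), (0.81-0.28j)]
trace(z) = 1.62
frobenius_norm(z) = 2.81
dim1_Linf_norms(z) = [1.37, 1.08, 1.68]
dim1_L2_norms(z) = [1.61, 1.46, 1.79]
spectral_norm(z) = 2.37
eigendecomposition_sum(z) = [[0.02-0.00j, 0.01-0.00j, -0.01+0.00j], [-0.01+0.00j, -0.00+0.00j, (0.01-0j)], [0.02-0.00j, (0.01-0j), (-0.02+0j)]] + [[(0.41+2.53j), 0.68-0.95j, 0.02-2.21j], [-0.54-0.00j, (0.17+0.17j), (0.46+0.08j)], [0.21+2.80j, (0.84-0.97j), (0.23-2.42j)]] + [[0.41-2.53j, (0.68+0.95j), 0.02+2.21j], [-0.54+0.00j, (0.17-0.17j), (0.46-0.08j)], [(0.21-2.8j), 0.84+0.97j, (0.23+2.42j)]]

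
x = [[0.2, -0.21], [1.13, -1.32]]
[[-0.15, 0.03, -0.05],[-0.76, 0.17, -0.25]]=x@ [[-1.37, 0.31, -0.44], [-0.6, 0.14, -0.19]]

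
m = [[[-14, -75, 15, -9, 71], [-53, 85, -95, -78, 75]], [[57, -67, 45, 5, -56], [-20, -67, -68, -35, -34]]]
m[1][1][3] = -35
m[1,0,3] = 5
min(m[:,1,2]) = -95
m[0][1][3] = -78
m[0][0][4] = 71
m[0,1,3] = -78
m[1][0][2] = 45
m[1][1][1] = -67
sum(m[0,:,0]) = -67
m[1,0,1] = -67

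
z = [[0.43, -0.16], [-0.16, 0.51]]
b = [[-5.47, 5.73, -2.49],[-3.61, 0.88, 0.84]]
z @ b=[[-1.77,  2.32,  -1.21], [-0.97,  -0.47,  0.83]]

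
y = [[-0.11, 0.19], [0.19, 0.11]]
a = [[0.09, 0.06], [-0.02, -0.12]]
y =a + [[-0.20, 0.13], [0.21, 0.23]]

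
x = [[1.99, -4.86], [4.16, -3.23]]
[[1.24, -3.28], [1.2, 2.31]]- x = [[-0.75, 1.58], [-2.96, 5.54]]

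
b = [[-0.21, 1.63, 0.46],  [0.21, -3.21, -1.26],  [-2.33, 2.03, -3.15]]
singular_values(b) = [4.65, 3.57, 0.0]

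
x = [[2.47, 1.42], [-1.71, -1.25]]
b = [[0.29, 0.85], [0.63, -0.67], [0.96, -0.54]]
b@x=[[-0.74, -0.65], [2.7, 1.73], [3.29, 2.04]]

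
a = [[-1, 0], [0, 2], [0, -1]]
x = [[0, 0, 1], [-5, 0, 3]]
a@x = [[0, 0, -1], [-10, 0, 6], [5, 0, -3]]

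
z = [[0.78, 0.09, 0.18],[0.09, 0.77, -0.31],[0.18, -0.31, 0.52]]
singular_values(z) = [0.98, 0.85, 0.24]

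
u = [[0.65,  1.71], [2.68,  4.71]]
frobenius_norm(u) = 5.72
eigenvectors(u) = [[-0.88, -0.32], [0.47, -0.95]]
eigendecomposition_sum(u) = [[-0.23, 0.08], [0.12, -0.04]] + [[0.88, 1.63], [2.56, 4.75]]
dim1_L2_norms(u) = [1.83, 5.42]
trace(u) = 5.36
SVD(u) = [[-0.32, -0.95], [-0.95, 0.32]] @ diag([5.713335219769821, 0.2662717907284445]) @ [[-0.48, -0.88], [0.88, -0.48]]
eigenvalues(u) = [-0.27, 5.63]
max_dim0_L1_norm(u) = 6.42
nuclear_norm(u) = 5.98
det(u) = -1.52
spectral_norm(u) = 5.71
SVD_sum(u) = [[0.87, 1.59],[2.61, 4.75]] + [[-0.22, 0.12], [0.07, -0.04]]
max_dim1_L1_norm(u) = 7.39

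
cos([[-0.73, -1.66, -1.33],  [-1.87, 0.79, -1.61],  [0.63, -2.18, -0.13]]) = [[0.21, -0.78, -1.07],[0.35, -1.07, -0.39],[-1.02, 0.74, 0.24]]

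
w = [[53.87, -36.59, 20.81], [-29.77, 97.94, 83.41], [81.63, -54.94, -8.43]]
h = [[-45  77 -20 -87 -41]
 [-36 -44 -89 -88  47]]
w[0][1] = -36.59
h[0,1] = 77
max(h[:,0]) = -36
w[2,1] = -54.94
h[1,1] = -44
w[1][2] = 83.41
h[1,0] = -36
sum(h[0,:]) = -116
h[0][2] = -20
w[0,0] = 53.87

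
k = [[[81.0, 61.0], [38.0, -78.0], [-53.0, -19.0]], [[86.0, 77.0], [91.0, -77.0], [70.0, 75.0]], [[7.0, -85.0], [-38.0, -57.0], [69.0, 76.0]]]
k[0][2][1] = -19.0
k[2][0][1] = -85.0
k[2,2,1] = 76.0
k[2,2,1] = 76.0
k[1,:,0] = [86.0, 91.0, 70.0]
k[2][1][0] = -38.0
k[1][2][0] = 70.0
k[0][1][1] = -78.0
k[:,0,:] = [[81.0, 61.0], [86.0, 77.0], [7.0, -85.0]]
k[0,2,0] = -53.0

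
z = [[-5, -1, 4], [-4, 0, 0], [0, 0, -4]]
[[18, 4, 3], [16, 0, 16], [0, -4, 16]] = z @ [[-4, 0, -4], [2, 0, 1], [0, 1, -4]]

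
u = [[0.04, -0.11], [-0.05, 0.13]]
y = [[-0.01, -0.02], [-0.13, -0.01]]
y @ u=[[0.00, -0.0], [-0.00, 0.01]]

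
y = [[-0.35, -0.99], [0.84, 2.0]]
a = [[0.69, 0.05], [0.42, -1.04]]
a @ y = [[-0.2, -0.58], [-1.02, -2.5]]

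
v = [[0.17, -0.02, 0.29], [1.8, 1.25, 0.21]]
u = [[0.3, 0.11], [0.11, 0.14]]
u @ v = [[0.25, 0.13, 0.11], [0.27, 0.17, 0.06]]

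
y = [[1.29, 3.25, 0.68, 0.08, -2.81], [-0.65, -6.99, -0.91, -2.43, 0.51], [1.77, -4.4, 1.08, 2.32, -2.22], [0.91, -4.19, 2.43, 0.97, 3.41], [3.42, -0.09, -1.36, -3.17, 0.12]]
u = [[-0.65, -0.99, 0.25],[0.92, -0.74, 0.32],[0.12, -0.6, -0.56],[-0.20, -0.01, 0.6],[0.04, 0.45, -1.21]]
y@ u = [[2.1,-5.36,4.43], [-5.61,6.62,-3.96], [-5.62,-0.17,2.51], [-4.21,2.27,-6.02], [-1.83,-2.42,-0.46]]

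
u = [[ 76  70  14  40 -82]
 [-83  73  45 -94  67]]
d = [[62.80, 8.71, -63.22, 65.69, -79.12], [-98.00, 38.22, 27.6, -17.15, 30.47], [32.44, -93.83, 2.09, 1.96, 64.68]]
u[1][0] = -83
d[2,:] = [32.44, -93.83, 2.09, 1.96, 64.68]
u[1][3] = -94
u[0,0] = 76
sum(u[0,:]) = 118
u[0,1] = 70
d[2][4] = 64.68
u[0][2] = 14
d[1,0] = -98.0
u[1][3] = -94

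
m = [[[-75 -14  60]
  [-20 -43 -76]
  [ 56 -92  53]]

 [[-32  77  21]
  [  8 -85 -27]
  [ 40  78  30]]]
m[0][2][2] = 53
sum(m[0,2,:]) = 17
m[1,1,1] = -85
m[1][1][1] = -85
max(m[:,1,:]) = 8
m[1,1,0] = 8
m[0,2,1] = -92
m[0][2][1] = -92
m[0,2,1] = -92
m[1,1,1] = -85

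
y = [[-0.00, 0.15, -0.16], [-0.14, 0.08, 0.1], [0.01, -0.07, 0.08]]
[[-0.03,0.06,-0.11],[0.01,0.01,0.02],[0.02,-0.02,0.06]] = y @ [[0.21, 0.13, 0.33], [0.13, 0.36, -0.01], [0.33, -0.01, 0.66]]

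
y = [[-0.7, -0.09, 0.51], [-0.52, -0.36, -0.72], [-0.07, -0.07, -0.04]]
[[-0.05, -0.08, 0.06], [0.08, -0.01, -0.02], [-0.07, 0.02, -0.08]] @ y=[[0.07, 0.03, 0.03], [-0.05, -0.0, 0.05], [0.04, 0.00, -0.05]]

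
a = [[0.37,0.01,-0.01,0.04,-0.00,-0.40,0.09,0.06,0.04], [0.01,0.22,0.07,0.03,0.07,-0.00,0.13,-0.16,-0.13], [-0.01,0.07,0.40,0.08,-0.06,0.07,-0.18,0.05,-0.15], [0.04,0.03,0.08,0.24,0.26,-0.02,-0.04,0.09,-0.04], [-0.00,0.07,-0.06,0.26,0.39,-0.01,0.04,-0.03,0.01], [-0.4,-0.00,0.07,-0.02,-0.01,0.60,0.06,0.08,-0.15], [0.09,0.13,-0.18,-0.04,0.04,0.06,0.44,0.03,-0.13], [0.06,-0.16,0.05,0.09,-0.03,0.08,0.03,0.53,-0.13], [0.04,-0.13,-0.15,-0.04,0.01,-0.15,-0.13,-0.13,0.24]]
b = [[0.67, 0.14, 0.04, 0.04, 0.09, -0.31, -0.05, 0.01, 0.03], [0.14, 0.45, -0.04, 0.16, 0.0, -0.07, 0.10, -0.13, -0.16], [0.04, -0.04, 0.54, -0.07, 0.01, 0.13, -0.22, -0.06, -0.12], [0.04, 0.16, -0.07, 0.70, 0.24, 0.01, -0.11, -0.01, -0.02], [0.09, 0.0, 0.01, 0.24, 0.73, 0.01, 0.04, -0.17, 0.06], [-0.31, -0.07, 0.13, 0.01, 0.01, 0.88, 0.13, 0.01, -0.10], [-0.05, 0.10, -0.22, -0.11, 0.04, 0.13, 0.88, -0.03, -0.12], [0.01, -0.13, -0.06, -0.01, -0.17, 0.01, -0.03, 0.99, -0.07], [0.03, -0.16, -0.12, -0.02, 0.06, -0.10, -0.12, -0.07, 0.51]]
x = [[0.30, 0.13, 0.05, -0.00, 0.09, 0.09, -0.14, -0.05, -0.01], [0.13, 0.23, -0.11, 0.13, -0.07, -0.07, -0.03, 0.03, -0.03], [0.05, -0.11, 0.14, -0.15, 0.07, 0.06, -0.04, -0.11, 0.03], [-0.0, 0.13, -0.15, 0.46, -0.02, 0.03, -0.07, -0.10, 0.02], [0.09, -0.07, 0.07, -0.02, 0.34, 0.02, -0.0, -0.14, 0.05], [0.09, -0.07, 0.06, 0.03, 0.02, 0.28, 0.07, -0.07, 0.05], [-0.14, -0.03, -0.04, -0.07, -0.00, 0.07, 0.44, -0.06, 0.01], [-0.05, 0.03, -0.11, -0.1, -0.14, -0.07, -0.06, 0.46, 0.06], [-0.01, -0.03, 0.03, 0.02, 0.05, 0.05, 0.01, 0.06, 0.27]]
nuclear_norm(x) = 2.94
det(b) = 0.01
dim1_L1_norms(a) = [1.02, 0.82, 1.07, 0.84, 0.87, 1.39, 1.14, 1.16, 1.02]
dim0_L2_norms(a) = [0.56, 0.34, 0.49, 0.38, 0.48, 0.75, 0.52, 0.59, 0.4]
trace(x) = 2.92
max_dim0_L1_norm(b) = 1.68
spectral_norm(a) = 0.96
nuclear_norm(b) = 6.35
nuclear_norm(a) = 3.44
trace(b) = 6.35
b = x + a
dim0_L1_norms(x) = [0.86, 0.83, 0.76, 0.98, 0.8, 0.74, 0.86, 1.08, 0.53]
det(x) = -0.00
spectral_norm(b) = 1.24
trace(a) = 3.43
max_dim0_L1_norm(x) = 1.08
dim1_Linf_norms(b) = [0.67, 0.45, 0.54, 0.7, 0.73, 0.88, 0.88, 0.99, 0.51]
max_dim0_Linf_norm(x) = 0.46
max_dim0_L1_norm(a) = 1.39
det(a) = -0.00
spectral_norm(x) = 0.67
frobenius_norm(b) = 2.38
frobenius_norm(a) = 1.54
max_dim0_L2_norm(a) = 0.75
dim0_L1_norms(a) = [1.02, 0.82, 1.07, 0.84, 0.87, 1.39, 1.14, 1.16, 1.02]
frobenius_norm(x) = 1.21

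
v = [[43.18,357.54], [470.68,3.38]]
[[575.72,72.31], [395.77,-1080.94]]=v@[[0.83, -2.30], [1.51, 0.48]]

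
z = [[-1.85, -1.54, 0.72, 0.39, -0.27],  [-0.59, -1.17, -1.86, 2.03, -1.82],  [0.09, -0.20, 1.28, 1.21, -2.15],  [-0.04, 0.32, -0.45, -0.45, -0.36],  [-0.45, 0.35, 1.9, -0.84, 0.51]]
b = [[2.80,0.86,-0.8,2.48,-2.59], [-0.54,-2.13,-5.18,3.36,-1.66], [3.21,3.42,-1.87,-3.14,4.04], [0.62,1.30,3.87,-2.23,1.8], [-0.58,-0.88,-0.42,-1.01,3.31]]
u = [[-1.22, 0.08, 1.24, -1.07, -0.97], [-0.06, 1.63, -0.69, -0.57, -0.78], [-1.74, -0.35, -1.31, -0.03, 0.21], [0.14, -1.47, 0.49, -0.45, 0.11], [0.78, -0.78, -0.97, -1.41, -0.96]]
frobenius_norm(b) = 12.57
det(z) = 3.77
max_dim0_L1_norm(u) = 4.7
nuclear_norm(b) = 22.28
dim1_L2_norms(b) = [4.7, 6.76, 7.19, 5.03, 3.64]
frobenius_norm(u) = 4.67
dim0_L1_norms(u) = [3.94, 4.31, 4.7, 3.53, 3.03]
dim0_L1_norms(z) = [3.02, 3.58, 6.21, 4.92, 5.11]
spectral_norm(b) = 9.58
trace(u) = -2.31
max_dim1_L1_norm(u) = 4.9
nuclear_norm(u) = 9.44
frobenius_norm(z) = 5.70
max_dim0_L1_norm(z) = 6.21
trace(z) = -1.68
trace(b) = -0.12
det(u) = 3.42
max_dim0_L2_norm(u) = 2.36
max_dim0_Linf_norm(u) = 1.74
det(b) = 11.89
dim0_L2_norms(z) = [2.0, 2.0, 3.07, 2.58, 2.9]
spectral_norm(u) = 2.50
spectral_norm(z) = 4.26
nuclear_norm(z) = 10.35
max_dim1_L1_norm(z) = 7.47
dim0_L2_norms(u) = [2.27, 2.36, 2.22, 1.91, 1.59]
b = u @ z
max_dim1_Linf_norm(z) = 2.15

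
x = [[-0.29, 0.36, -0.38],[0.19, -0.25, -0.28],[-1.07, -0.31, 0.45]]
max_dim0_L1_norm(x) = 1.55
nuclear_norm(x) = 2.18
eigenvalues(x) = [0.96, -0.59, -0.46]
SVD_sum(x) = [[-0.03, -0.01, 0.01], [0.21, 0.05, -0.09], [-1.07, -0.24, 0.47]] + [[-0.25,  0.4,  -0.36],[0.03,  -0.05,  0.05],[0.01,  -0.02,  0.02]] + [[-0.01, -0.03, -0.03], [-0.05, -0.24, -0.24], [-0.01, -0.05, -0.04]]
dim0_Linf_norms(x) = [1.07, 0.36, 0.45]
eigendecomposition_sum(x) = [[0.23, 0.13, -0.24], [0.17, 0.1, -0.18], [-0.59, -0.34, 0.63]] + [[-0.8, 0.78, -0.08], [-0.32, 0.31, -0.03], [-0.92, 0.9, -0.09]] + [[0.28, -0.55, -0.05],  [0.33, -0.66, -0.06],  [0.44, -0.87, -0.08]]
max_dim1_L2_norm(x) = 1.2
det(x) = 0.26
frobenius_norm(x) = 1.41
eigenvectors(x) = [[-0.35,-0.63,0.45],  [-0.26,-0.25,0.54],  [0.9,-0.73,0.71]]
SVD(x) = [[-0.03, -0.99, 0.14], [0.19, 0.13, 0.97], [-0.98, 0.06, 0.18]] @ diag([1.2217914166986157, 0.6013873537221259, 0.3523620082595284]) @ [[0.90,0.20,-0.40], [0.42,-0.68,0.61], [-0.15,-0.71,-0.69]]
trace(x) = -0.09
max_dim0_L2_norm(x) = 1.12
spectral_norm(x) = 1.22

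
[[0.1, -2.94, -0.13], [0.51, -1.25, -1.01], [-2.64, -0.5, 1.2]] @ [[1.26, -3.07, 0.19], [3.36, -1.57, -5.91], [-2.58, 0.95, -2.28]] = [[-9.42, 4.19, 17.69], [-0.95, -0.56, 9.79], [-8.1, 10.03, -0.28]]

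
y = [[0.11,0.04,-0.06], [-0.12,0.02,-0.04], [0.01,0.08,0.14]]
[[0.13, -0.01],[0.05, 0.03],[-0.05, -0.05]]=y @[[0.14, -0.16], [1.17, -0.20], [-1.07, -0.25]]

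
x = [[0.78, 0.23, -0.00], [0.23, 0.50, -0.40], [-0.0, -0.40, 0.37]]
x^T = [[0.78, 0.23, -0.00],  [0.23, 0.5, -0.4],  [-0.0, -0.40, 0.37]]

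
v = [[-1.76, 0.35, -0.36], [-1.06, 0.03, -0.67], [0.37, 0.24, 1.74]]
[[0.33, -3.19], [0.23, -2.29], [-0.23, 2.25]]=v @ [[-0.15, 1.47], [0.07, -0.63], [-0.11, 1.07]]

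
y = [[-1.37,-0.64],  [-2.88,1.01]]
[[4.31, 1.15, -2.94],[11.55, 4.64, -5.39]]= y@[[-3.64, -1.28, 1.99], [1.06, 0.94, 0.34]]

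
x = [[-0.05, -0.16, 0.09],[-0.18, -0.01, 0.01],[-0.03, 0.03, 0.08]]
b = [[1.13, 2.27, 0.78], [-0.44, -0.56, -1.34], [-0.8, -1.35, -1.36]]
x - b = [[-1.18, -2.43, -0.69], [0.26, 0.55, 1.35], [0.77, 1.38, 1.44]]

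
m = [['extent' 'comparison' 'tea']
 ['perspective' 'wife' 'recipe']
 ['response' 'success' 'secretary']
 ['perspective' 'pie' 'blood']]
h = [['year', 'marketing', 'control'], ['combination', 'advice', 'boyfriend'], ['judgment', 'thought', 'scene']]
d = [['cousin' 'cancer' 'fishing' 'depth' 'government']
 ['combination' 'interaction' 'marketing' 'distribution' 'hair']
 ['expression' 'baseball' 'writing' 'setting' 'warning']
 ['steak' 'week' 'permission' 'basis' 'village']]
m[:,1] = ['comparison', 'wife', 'success', 'pie']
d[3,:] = ['steak', 'week', 'permission', 'basis', 'village']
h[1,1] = 'advice'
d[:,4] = ['government', 'hair', 'warning', 'village']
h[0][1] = 'marketing'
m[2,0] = 'response'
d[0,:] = ['cousin', 'cancer', 'fishing', 'depth', 'government']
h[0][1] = 'marketing'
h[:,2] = ['control', 'boyfriend', 'scene']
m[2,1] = 'success'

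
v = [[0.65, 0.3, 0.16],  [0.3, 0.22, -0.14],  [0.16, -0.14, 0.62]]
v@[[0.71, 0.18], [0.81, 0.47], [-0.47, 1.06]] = [[0.63,0.43], [0.46,0.01], [-0.29,0.62]]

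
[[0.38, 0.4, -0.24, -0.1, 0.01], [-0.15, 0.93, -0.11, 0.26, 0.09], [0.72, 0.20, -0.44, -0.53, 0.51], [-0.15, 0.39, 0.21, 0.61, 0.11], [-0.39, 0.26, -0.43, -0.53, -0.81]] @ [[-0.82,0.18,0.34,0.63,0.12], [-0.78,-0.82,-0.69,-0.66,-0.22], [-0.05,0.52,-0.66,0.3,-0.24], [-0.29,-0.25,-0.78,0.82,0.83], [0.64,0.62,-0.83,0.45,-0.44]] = [[-0.58, -0.35, 0.08, -0.17, -0.07], [-0.61, -0.86, -0.90, -0.49, -0.02], [-0.24, 0.19, 0.39, -0.02, -0.52], [-0.30, -0.32, -1.03, 0.26, 0.30], [-0.23, -0.88, 1.06, -1.35, -0.08]]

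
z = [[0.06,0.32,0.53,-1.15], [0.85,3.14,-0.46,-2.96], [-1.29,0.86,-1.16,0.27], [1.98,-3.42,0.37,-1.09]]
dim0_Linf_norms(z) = [1.98, 3.42, 1.16, 2.96]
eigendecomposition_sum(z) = [[(-0.49+1.09j), (0.15-0.44j), (0.7+0.4j), 0.20-0.37j], [-0.06+0.52j, -0.2j, 0.35+0.07j, 0.03-0.18j], [(-0.64-0.79j), (0.28+0.28j), (-0.57+0.38j), 0.20+0.29j], [(0.02+1.19j), (-0.06-0.46j), (0.8+0.06j), (0.02-0.42j)]] + [[-0.49-1.09j,  (0.15+0.44j),  0.70-0.40j,  0.20+0.37j], [-0.06-0.52j,  0.00+0.20j,  (0.35-0.07j),  (0.03+0.18j)], [(-0.64+0.79j),  0.28-0.28j,  -0.57-0.38j,  (0.2-0.29j)], [(0.02-1.19j),  -0.06+0.46j,  0.80-0.06j,  0.02+0.42j]] + [[(1.05+0j), (-0.74-0j), -0.79-0.00j, (-1.16-0j)], [0.98+0.00j, (-0.69-0j), (-0.74-0j), -1.08-0.00j], [(-0.01-0j), 0.01+0.00j, (0.01+0j), 0.01+0.00j], [(1.92+0j), (-1.36-0j), (-1.45-0j), (-2.12-0j)]] + [[-0.00+0.00j, 0.77-0.00j, (-0.08-0j), (-0.39-0j)], [-0.01+0.00j, 3.83-0.00j, (-0.42-0j), -1.95-0.00j], [-0.00+0.00j, (0.3-0j), -0.03-0.00j, -0.15-0.00j], [(0.01-0j), -1.95+0.00j, 0.21+0.00j, 0.99+0.00j]]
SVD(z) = [[0.11, -0.25, 0.25, -0.93], [0.73, -0.63, -0.13, 0.22], [0.22, 0.32, -0.87, -0.30], [-0.64, -0.65, -0.4, -0.0]] @ diag([5.084377549877586, 3.7915289043921625, 1.1591219863916202, 0.6771629922870006]) @ [[-0.18, 0.92, -0.15, -0.30], [-0.6, 0.12, -0.12, 0.78], [0.20, 0.27, 0.91, 0.25], [0.75, 0.24, -0.37, 0.48]]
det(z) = -15.13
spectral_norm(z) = 5.08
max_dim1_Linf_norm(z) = 3.42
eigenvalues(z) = [(-1.04+0.85j), (-1.04-0.85j), (-1.75+0j), (4.78+0j)]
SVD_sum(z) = [[-0.1, 0.51, -0.08, -0.16], [-0.67, 3.42, -0.56, -1.11], [-0.20, 1.04, -0.17, -0.34], [0.59, -3.0, 0.49, 0.97]] + [[0.58, -0.11, 0.12, -0.76], [1.44, -0.28, 0.29, -1.89], [-0.73, 0.14, -0.15, 0.96], [1.48, -0.29, 0.30, -1.94]] + [[0.06, 0.08, 0.26, 0.07], [-0.03, -0.04, -0.13, -0.04], [-0.2, -0.27, -0.92, -0.26], [-0.09, -0.13, -0.42, -0.12]] + [[-0.47, -0.15, 0.23, -0.30], [0.11, 0.04, -0.06, 0.07], [-0.15, -0.05, 0.07, -0.10], [-0.00, -0.0, 0.0, -0.00]]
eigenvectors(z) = [[-0.59+0.00j, (-0.59-0j), (-0.44+0j), -0.18+0.00j], [-0.25+0.08j, (-0.25-0.08j), -0.41+0.00j, -0.87+0.00j], [(0.22-0.44j), 0.22+0.44j, 0.00+0.00j, -0.07+0.00j], [-0.53+0.25j, (-0.53-0.25j), (-0.8+0j), 0.45+0.00j]]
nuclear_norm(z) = 10.71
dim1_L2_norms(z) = [1.31, 4.42, 1.96, 4.12]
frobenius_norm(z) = 6.48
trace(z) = 0.95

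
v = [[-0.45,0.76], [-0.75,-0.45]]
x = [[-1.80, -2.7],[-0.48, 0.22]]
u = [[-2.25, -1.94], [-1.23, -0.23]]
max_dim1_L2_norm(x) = 3.24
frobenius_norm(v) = 1.24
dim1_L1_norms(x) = [4.5, 0.7]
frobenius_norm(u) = 3.22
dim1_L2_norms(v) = [0.88, 0.87]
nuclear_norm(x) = 3.77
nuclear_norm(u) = 3.76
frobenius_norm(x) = 3.29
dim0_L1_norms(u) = [3.48, 2.17]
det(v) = 0.77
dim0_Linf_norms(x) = [1.8, 2.7]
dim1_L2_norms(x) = [3.24, 0.53]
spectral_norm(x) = 3.25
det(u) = -1.87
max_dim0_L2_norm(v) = 0.88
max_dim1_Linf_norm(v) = 0.76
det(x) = -1.69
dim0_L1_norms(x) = [2.28, 2.92]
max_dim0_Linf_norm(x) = 2.7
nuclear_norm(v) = 1.76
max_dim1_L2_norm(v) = 0.88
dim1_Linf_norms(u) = [2.25, 1.23]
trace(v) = -0.90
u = v + x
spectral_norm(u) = 3.17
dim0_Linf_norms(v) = [0.75, 0.76]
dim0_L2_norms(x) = [1.86, 2.71]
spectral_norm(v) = 0.88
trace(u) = -2.48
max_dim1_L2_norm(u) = 2.97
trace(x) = -1.58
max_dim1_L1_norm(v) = 1.21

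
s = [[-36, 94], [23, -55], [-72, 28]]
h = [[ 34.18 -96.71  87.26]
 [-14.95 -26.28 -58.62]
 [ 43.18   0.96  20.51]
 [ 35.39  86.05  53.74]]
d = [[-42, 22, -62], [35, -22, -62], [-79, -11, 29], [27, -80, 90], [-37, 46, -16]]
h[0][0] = 34.18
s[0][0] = -36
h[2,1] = 0.96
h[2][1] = 0.96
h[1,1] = -26.28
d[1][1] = -22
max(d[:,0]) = 35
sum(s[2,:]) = -44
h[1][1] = -26.28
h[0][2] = 87.26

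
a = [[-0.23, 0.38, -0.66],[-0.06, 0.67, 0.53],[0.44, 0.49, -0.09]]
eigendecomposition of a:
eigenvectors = [[-0.80+0.00j, -0.80-0.00j, 0.04+0.00j], [(0.1-0.24j), (0.1+0.24j), (0.89+0j)], [(-0.02+0.54j), (-0.02-0.54j), (0.45+0j)]]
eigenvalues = [(-0.29+0.56j), (-0.29-0.56j), (0.93+0j)]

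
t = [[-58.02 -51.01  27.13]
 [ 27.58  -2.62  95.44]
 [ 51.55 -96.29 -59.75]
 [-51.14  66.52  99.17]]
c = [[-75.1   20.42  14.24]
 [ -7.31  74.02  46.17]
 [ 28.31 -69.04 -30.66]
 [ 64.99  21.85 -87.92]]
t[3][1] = 66.52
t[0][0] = -58.02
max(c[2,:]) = 28.31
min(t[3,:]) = -51.14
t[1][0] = 27.58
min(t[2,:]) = -96.29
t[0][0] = -58.02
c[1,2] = 46.17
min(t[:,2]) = -59.75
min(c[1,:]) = -7.31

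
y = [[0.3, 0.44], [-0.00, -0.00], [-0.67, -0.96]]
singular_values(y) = [1.29, 0.01]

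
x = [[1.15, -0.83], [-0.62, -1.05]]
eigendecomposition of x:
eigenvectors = [[0.97, 0.33], [-0.25, 0.95]]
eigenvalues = [1.36, -1.26]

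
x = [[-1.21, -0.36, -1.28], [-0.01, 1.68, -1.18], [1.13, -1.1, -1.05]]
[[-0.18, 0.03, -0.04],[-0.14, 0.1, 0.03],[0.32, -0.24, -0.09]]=x @ [[0.19,-0.09,-0.01], [-0.09,0.09,0.04], [-0.01,0.04,0.03]]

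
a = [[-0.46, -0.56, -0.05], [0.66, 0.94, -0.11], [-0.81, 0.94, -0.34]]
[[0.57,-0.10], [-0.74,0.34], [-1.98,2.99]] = a@[[1.13, -1.83], [-1.79, 1.67], [-1.82, 0.19]]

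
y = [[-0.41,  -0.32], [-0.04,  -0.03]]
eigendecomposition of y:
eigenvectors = [[-1.00, 0.61], [-0.10, -0.79]]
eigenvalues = [-0.44, 0.0]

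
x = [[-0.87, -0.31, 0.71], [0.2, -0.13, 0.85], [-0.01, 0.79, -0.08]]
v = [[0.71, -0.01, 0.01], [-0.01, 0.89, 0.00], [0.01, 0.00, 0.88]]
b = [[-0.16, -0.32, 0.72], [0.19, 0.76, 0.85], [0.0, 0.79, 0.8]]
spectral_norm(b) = 1.64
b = x + v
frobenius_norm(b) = 1.80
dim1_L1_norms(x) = [1.89, 1.18, 0.88]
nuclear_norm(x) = 2.76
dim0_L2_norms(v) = [0.71, 0.89, 0.88]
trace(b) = 1.40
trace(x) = -1.08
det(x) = 0.68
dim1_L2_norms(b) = [0.8, 1.16, 1.12]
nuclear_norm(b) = 2.51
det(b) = 0.17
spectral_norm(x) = 1.31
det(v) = 0.56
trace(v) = 2.48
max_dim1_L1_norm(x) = 1.89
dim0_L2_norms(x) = [0.89, 0.86, 1.11]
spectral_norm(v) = 0.89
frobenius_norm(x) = 1.66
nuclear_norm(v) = 2.48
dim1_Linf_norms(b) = [0.72, 0.85, 0.8]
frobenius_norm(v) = 1.44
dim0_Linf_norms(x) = [0.87, 0.79, 0.85]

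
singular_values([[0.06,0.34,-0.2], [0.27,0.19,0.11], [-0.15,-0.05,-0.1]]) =[0.46, 0.32, 0.0]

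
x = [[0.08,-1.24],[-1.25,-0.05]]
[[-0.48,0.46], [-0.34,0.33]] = x @ [[0.26, -0.25],  [0.40, -0.39]]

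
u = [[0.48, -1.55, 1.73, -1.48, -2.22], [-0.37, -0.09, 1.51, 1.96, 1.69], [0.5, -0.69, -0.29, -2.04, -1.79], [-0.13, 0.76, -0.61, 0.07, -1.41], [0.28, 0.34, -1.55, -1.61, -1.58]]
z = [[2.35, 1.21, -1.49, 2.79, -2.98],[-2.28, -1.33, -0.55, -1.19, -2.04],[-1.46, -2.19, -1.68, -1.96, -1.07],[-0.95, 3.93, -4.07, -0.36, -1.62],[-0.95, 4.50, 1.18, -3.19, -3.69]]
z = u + [[1.87, 2.76, -3.22, 4.27, -0.76], [-1.91, -1.24, -2.06, -3.15, -3.73], [-1.96, -1.50, -1.39, 0.08, 0.72], [-0.82, 3.17, -3.46, -0.43, -0.21], [-1.23, 4.16, 2.73, -1.58, -2.11]]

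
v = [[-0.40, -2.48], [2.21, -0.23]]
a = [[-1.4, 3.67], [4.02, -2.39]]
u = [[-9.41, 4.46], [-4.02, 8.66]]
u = v @ a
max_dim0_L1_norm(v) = 2.71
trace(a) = -3.79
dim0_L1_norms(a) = [5.42, 6.06]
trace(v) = -0.63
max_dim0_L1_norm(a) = 6.06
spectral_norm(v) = 2.53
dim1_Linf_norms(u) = [9.41, 8.66]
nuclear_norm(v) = 4.73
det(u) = -63.56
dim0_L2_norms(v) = [2.25, 2.49]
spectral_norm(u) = 13.29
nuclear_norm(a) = 7.75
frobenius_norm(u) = 14.13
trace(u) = -0.75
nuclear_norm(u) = 18.08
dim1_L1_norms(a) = [5.07, 6.41]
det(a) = -11.41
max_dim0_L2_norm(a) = 4.38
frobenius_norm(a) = 6.11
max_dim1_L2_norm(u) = 10.41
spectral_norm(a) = 5.78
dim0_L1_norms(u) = [13.43, 13.12]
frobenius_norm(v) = 3.35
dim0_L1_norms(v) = [2.61, 2.71]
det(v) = 5.57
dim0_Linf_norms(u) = [9.41, 8.66]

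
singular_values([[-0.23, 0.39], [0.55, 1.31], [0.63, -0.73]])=[1.56, 0.86]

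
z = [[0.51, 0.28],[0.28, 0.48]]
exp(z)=[[1.73, 0.47], [0.47, 1.68]]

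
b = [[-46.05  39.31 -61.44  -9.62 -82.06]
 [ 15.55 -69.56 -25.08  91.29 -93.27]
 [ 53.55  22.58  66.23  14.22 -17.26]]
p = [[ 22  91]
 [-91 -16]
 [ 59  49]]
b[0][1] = 39.31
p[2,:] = [59, 49]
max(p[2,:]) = 59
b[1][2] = -25.08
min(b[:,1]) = -69.56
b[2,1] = 22.58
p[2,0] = 59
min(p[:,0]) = -91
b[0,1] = 39.31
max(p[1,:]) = -16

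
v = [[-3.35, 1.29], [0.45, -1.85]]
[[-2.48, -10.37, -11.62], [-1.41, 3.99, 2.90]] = v @[[1.14, 2.50, 3.16], [1.04, -1.55, -0.8]]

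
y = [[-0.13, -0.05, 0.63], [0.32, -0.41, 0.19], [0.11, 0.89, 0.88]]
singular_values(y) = [1.33, 0.65, 0.34]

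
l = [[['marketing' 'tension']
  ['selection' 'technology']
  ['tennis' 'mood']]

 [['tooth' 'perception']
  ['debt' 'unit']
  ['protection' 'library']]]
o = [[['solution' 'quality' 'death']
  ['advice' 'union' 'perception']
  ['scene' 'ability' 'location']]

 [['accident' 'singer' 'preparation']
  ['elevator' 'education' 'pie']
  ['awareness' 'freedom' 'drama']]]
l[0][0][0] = 'marketing'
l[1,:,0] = ['tooth', 'debt', 'protection']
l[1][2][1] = 'library'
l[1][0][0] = 'tooth'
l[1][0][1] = 'perception'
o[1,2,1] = 'freedom'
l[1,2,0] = 'protection'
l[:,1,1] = ['technology', 'unit']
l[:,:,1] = [['tension', 'technology', 'mood'], ['perception', 'unit', 'library']]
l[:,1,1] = ['technology', 'unit']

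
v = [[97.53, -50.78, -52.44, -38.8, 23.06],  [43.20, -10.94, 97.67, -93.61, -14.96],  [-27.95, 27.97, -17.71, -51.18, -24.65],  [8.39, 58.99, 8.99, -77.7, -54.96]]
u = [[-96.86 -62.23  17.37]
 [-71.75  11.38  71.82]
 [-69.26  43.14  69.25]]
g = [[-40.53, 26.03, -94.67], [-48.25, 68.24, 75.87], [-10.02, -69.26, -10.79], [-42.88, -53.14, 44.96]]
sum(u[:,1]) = -7.709999999999994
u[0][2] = 17.37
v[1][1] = -10.94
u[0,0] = -96.86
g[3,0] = -42.88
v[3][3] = -77.7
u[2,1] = 43.14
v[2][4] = -24.65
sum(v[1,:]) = 21.360000000000007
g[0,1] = 26.03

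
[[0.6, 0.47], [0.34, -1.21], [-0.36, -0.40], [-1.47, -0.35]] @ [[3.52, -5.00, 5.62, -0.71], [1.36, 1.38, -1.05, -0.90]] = [[2.75,-2.35,2.88,-0.85], [-0.45,-3.37,3.18,0.85], [-1.81,1.25,-1.6,0.62], [-5.65,6.87,-7.89,1.36]]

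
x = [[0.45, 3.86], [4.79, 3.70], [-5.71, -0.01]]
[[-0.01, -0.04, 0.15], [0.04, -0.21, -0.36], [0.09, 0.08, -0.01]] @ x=[[-1.05, -0.19], [1.07, -0.62], [0.48, 0.64]]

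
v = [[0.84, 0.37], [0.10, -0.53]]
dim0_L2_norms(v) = [0.85, 0.65]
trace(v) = 0.31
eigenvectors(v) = [[1.00, -0.26], [0.07, 0.97]]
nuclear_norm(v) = 1.45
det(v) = -0.48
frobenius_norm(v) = 1.06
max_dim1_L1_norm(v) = 1.21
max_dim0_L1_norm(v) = 0.94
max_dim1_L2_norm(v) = 0.92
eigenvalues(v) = [0.87, -0.56]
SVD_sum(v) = [[0.79, 0.46], [-0.15, -0.09]] + [[0.05,-0.09], [0.25,-0.44]]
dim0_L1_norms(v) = [0.94, 0.9]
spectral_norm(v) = 0.93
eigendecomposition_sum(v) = [[0.85, 0.23], [0.06, 0.02]] + [[-0.01, 0.14], [0.04, -0.55]]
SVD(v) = [[-0.98,0.19], [0.19,0.98]] @ diag([0.9297372497083755, 0.5186411538864862]) @ [[-0.87, -0.5],[0.50, -0.87]]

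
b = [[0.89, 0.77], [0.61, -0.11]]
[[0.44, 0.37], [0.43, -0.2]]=b @ [[0.67,-0.2],  [-0.2,0.71]]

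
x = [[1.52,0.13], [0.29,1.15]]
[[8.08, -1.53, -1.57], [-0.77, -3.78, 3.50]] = x @ [[5.49, -0.74, -1.32], [-2.05, -3.1, 3.38]]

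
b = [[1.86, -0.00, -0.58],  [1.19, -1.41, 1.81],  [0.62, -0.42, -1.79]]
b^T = [[1.86,1.19,0.62], [-0.00,-1.41,-0.42], [-0.58,1.81,-1.79]]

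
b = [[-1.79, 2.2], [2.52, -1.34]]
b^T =[[-1.79, 2.52],[2.2, -1.34]]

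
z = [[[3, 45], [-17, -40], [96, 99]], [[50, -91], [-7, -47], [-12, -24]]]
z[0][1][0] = -17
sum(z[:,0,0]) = 53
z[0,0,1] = 45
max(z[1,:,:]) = 50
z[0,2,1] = 99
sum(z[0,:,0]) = 82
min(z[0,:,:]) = -40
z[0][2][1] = 99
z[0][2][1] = 99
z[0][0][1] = 45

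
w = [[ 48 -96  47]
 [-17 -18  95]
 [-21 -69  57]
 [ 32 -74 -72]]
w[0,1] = -96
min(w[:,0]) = -21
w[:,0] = [48, -17, -21, 32]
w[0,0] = 48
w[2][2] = 57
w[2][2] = 57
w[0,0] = 48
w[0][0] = 48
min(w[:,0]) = -21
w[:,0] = [48, -17, -21, 32]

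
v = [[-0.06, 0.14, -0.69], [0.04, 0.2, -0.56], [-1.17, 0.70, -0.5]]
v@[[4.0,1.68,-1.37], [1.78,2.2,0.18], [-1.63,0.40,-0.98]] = [[1.13,  -0.07,  0.78], [1.43,  0.28,  0.53], [-2.62,  -0.63,  2.22]]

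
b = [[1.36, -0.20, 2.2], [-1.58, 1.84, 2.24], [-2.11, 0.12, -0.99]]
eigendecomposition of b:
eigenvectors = [[0.05+0.00j, (-0.52+0.09j), (-0.52-0.09j)], [(-1+0j), -0.68+0.00j, (-0.68-0j)], [(-0.07+0j), (0.17-0.47j), 0.17+0.47j]]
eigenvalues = [(2.09+0j), (0.06+1.77j), (0.06-1.77j)]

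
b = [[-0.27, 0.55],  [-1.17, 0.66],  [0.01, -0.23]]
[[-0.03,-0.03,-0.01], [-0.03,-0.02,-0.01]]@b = [[0.04, -0.03], [0.03, -0.03]]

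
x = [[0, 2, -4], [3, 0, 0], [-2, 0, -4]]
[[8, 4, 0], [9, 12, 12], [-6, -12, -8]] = x @ [[3, 4, 4], [4, 4, 0], [0, 1, 0]]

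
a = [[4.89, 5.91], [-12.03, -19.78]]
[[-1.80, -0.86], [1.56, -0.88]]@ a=[[1.54, 6.37], [18.21, 26.63]]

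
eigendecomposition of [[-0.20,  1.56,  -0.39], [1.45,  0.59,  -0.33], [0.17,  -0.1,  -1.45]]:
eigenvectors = [[-0.62+0.00j, -0.22-0.44j, (-0.22+0.44j)], [(-0.78+0j), 0.01+0.32j, 0.01-0.32j], [(-0.01+0j), (-0.81+0j), -0.81-0.00j]]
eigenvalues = [(1.75+0j), (-1.4+0.13j), (-1.4-0.13j)]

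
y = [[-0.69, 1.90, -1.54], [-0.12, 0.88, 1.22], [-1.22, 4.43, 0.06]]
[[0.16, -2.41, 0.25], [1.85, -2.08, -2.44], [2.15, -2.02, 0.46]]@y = [[-0.13, -0.71, -3.17], [1.95, -9.12, -5.53], [-1.8, 4.35, -5.75]]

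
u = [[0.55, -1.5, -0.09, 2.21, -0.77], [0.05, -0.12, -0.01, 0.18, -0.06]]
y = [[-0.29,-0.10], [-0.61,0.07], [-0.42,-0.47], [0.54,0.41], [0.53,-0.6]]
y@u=[[-0.16, 0.45, 0.03, -0.66, 0.23], [-0.33, 0.91, 0.05, -1.34, 0.47], [-0.25, 0.69, 0.04, -1.01, 0.35], [0.32, -0.86, -0.05, 1.27, -0.44], [0.26, -0.72, -0.04, 1.06, -0.37]]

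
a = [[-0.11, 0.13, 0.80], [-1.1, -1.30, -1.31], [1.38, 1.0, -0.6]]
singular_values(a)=[2.48, 1.55, 0.0]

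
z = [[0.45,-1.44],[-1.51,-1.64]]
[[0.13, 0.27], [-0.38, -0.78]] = z @[[0.26, 0.54],[-0.01, -0.02]]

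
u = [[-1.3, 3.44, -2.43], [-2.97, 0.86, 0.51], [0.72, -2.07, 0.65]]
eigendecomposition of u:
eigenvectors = [[(0.67+0j), 0.67-0.00j, (0.41+0j)], [(0.07+0.63j), 0.07-0.63j, (0.58+0j)], [(-0.38-0.07j), (-0.38+0.07j), (0.7+0j)]]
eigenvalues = [(0.42+3.46j), (0.42-3.46j), (-0.63+0j)]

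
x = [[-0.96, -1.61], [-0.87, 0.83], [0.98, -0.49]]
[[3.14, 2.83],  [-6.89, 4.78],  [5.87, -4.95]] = x@[[3.86, -4.57],[-4.25, 0.97]]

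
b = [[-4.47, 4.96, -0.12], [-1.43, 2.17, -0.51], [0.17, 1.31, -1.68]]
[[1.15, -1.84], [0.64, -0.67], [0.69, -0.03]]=b@ [[0.21, 0.03], [0.42, -0.35], [-0.06, -0.25]]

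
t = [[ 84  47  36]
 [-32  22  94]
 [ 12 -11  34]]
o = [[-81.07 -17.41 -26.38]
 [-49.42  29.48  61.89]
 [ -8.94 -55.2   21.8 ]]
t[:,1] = [47, 22, -11]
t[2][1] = -11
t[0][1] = 47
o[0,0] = -81.07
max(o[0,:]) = -17.41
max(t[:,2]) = 94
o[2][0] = -8.94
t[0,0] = 84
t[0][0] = 84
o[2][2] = 21.8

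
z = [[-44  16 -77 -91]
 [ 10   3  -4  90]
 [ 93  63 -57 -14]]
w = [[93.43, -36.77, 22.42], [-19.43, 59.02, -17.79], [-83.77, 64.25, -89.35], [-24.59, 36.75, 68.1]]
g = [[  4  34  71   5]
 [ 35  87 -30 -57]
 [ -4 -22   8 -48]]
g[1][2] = -30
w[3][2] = 68.1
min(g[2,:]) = -48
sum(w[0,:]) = 79.08000000000001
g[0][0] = 4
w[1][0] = -19.43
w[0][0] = 93.43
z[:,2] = [-77, -4, -57]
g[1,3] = -57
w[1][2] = -17.79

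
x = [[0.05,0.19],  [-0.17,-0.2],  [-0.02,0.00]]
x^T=[[0.05,-0.17,-0.02],[0.19,-0.20,0.00]]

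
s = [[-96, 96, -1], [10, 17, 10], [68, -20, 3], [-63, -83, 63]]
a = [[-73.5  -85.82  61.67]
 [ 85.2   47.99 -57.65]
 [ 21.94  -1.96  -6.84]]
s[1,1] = 17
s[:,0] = [-96, 10, 68, -63]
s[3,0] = -63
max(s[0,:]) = 96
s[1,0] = 10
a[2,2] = -6.84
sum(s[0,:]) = -1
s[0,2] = -1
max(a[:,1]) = 47.99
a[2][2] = -6.84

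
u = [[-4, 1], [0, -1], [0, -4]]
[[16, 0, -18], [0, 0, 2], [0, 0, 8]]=u @ [[-4, 0, 4], [0, 0, -2]]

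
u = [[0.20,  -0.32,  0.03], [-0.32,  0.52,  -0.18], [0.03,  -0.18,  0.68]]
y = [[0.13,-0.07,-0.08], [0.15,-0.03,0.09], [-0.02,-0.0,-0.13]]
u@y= [[-0.02, -0.0, -0.05], [0.04, 0.01, 0.10], [-0.04, 0.0, -0.11]]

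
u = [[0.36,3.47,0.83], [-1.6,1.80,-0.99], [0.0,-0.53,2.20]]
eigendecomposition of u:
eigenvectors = [[-0.84+0.00j, -0.84-0.00j, -0.35+0.00j], [-0.16-0.51j, -0.16+0.51j, -0.41+0.00j], [(0.08-0.08j), 0.08+0.08j, 0.84+0.00j]]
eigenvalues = [(0.95+2.2j), (0.95-2.2j), (2.46+0j)]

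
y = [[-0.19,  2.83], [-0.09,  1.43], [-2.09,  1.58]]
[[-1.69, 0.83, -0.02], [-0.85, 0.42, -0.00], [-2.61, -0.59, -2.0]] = y @ [[0.84, 0.53, 1.0], [-0.54, 0.33, 0.06]]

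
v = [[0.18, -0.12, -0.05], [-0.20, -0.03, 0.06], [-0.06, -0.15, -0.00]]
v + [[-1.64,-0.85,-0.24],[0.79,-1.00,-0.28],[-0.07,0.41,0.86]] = [[-1.46, -0.97, -0.29],[0.59, -1.03, -0.22],[-0.13, 0.26, 0.86]]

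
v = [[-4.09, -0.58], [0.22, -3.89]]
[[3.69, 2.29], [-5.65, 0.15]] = v@[[-1.10, -0.55], [1.39, -0.07]]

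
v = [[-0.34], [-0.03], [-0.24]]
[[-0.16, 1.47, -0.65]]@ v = [[0.17]]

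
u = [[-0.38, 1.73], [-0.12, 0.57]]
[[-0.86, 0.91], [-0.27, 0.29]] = u @ [[1.67, -1.75], [-0.13, 0.14]]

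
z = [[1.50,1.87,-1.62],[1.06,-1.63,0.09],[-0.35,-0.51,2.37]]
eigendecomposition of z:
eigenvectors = [[-0.43, 0.84, -0.81], [0.9, 0.31, -0.17], [0.07, 0.44, 0.56]]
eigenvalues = [-2.13, 1.34, 3.03]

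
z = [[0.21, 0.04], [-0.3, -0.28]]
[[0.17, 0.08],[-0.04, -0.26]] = z@ [[1.00, 0.25], [-0.92, 0.66]]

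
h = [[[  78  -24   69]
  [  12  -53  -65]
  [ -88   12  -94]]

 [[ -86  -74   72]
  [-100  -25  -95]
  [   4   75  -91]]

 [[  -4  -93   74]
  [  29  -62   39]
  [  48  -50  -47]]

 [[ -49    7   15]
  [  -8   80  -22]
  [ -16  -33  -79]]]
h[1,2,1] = 75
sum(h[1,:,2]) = -114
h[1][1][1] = -25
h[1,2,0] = 4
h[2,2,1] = -50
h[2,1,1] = -62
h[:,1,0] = [12, -100, 29, -8]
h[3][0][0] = -49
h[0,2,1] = 12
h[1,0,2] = 72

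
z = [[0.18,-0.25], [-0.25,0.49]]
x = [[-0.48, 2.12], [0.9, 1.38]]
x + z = [[-0.3,1.87], [0.65,1.87]]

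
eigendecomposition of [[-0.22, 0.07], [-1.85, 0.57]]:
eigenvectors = [[-0.29, -0.12], [-0.96, -0.99]]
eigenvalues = [0.01, 0.34]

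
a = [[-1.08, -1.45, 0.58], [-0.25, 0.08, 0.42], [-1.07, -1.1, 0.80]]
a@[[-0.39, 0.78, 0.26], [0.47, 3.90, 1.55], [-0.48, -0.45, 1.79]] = [[-0.54, -6.76, -1.49], [-0.07, -0.07, 0.81], [-0.48, -5.48, -0.55]]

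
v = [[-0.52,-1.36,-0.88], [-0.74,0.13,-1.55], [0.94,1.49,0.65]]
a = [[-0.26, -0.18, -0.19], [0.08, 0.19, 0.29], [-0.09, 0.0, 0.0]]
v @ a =[[0.11, -0.16, -0.30], [0.34, 0.16, 0.18], [-0.18, 0.11, 0.25]]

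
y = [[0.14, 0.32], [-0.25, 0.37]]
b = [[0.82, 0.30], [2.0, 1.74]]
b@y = [[0.04,0.37],[-0.15,1.28]]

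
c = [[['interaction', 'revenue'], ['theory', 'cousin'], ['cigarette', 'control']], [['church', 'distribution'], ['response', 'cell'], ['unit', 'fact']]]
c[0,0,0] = 'interaction'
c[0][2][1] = 'control'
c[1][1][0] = 'response'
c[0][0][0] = 'interaction'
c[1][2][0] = 'unit'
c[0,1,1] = 'cousin'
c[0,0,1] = 'revenue'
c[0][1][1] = 'cousin'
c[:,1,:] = [['theory', 'cousin'], ['response', 'cell']]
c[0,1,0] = 'theory'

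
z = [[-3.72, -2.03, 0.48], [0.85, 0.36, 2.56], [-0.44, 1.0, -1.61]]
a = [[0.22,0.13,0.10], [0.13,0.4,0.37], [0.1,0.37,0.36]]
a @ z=[[-0.75, -0.30, 0.28], [-0.31, 0.25, 0.49], [-0.22, 0.29, 0.42]]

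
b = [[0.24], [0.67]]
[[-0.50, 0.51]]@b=[[0.22]]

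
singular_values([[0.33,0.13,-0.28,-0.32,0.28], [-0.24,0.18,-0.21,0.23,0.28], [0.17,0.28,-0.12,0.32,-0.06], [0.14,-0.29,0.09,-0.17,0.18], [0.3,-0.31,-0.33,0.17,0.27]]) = [0.78, 0.66, 0.47, 0.4, 0.13]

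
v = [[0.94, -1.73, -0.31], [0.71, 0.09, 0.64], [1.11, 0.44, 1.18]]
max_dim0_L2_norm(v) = 1.79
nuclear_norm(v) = 3.93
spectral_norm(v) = 2.00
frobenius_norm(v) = 2.78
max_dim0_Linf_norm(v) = 1.73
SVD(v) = [[-0.96, 0.26, 0.08], [-0.19, -0.46, -0.87], [-0.19, -0.85, 0.49]] @ diag([2.004798039741223, 1.9217902083030998, 0.0026860975557498386]) @ [[-0.62, 0.78, -0.02],  [-0.53, -0.45, -0.72],  [0.57, 0.43, -0.70]]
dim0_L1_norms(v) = [2.76, 2.26, 2.13]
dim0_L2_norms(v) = [1.62, 1.79, 1.38]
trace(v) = 2.21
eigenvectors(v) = [[(-0.68+0j), -0.68-0.00j, -0.57+0.00j], [0.04+0.35j, (0.04-0.35j), -0.44+0.00j], [0.17+0.62j, 0.17-0.62j, (0.7+0j)]]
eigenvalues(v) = [(1.11+1.17j), (1.11-1.17j), (-0+0j)]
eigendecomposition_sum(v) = [[0.47+0.74j, (-0.86+0j), (-0.16+0.61j)], [(0.35-0.28j), 0.05+0.44j, (0.32+0.05j)], [0.56-0.61j, (0.22+0.79j), 0.59-0.01j]] + [[(0.47-0.74j), (-0.86-0j), -0.16-0.61j],[(0.35+0.28j), (0.05-0.44j), 0.32-0.05j],[0.56+0.61j, (0.22-0.79j), (0.59+0.01j)]] + [[-0j, (-0+0j), -0j], [-0j, (-0+0j), -0j], [-0.00+0.00j, -0j, -0.00+0.00j]]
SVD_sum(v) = [[1.20,-1.51,0.05], [0.24,-0.3,0.01], [0.24,-0.29,0.01]] + [[-0.26, -0.22, -0.36],[0.47, 0.39, 0.63],[0.87, 0.73, 1.17]] + [[0.00, 0.00, -0.00], [-0.00, -0.00, 0.0], [0.00, 0.0, -0.00]]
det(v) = -0.01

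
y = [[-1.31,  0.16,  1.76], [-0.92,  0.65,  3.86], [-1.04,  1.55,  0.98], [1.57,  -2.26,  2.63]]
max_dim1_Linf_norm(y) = 3.86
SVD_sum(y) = [[-0.23, -0.09, 1.88], [-0.47, -0.19, 3.87], [-0.12, -0.05, 1.01], [-0.3, -0.12, 2.51]] + [[-0.57, 0.68, -0.04],[-0.60, 0.71, -0.04],[-1.17, 1.39, -0.07],[1.83, -2.18, 0.11]] + [[-0.51, -0.43, -0.08], [0.15, 0.13, 0.02], [0.25, 0.21, 0.04], [0.05, 0.04, 0.01]]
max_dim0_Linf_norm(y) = 3.86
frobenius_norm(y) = 6.32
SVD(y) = [[0.37, 0.25, -0.87], [0.76, 0.26, 0.26], [0.2, 0.5, 0.42], [0.49, -0.79, 0.08]] @ diag([5.1272974077628035, 3.6125758935038657, 0.7757684616066611]) @ [[-0.12, -0.05, 0.99], [-0.64, 0.77, -0.04], [0.76, 0.64, 0.12]]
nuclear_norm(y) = 9.52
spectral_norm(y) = 5.13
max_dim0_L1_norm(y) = 9.23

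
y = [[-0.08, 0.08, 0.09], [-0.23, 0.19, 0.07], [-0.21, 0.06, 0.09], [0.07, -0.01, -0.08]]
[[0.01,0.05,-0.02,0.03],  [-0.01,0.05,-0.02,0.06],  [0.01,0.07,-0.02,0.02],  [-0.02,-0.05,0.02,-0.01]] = y @ [[0.00,-0.13,0.05,0.05],[-0.14,-0.09,0.03,0.34],[0.24,0.55,-0.17,0.13]]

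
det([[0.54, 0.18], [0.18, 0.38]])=0.173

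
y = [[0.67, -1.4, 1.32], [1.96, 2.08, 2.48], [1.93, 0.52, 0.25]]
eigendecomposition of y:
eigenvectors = [[0.20-0.39j, 0.20+0.39j, -0.61+0.00j],[-0.85+0.00j, -0.85-0.00j, (-0.2+0j)],[-0.20-0.22j, -0.20+0.22j, (0.76+0j)]]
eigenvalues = [(2.22+1.56j), (2.22-1.56j), (-1.43+0j)]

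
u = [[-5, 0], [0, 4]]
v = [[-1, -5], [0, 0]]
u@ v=[[5, 25], [0, 0]]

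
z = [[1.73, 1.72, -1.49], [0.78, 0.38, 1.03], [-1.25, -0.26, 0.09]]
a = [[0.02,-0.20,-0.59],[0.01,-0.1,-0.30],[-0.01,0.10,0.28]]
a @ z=[[0.62, 0.11, -0.29], [0.31, 0.06, -0.14], [-0.29, -0.05, 0.14]]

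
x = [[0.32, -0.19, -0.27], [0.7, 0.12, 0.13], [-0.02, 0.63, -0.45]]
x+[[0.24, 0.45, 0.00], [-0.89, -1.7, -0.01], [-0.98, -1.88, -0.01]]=[[0.56, 0.26, -0.27], [-0.19, -1.58, 0.12], [-1.0, -1.25, -0.46]]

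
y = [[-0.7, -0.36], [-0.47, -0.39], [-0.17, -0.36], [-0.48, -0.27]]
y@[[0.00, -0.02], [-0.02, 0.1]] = [[0.01, -0.02], [0.01, -0.03], [0.01, -0.03], [0.01, -0.02]]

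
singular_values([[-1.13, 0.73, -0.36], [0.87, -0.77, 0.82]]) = [1.95, 0.37]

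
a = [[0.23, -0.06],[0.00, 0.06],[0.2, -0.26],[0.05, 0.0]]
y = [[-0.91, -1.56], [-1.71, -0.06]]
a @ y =[[-0.11, -0.36], [-0.1, -0.00], [0.26, -0.3], [-0.05, -0.08]]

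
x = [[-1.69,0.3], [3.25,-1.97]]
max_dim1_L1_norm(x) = 5.22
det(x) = 2.35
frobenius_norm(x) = 4.17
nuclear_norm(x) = 4.70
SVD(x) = [[-0.40, 0.92], [0.92, 0.4]] @ diag([4.130943378225164, 0.5699182449243619]) @ [[0.88, -0.47], [-0.47, -0.88]]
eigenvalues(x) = [-0.83, -2.83]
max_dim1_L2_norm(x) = 3.8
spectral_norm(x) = 4.13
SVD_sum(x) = [[-1.45,0.76],  [3.36,-1.77]] + [[-0.24, -0.46],[-0.11, -0.2]]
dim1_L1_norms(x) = [1.99, 5.22]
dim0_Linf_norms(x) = [3.25, 1.97]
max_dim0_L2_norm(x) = 3.66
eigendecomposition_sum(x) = [[-0.47, -0.13], [-1.36, -0.36]] + [[-1.22, 0.43], [4.61, -1.61]]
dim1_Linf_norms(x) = [1.69, 3.25]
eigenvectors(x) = [[0.33, -0.26], [0.94, 0.97]]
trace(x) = -3.66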